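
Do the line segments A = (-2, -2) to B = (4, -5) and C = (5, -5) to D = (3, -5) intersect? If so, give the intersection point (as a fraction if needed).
Yes; intersection at (4, -5) (t = 1 on AB, s = 1/2 on CD)

Parametrize AB as A + t(B − A) = (-2 + 6 t, -2 + -3 t) and CD as C + s(D − C) = (5 + -2 s, -5 + 0 s). Solve the linear system for (t, s). Determinant = 6 ≠ 0, so a unique intersection of the containing lines exists. Solution: t = 1, s = 1/2 — both in [0, 1], so the segments cross. Intersection point: (4, -5).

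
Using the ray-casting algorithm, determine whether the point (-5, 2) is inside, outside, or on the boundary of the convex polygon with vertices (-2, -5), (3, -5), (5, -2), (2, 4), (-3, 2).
The point (-5, 2) lies strictly outside the polygon

Cast a horizontal ray to the right from the query point and count how many polygon edges it crosses (each edge strictly once or zero times, handled with the usual half-open convention). 
Parity of crossings → even ⇒ outside.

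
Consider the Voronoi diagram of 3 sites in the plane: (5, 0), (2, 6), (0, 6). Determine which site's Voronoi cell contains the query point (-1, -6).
Nearest site = (5, 0)

The Voronoi cell of site s contains exactly those query points closer to s than to any other site. Compute squared distances from q = (-1, -6) to each site:
  (5 − -1)² + (0 − -6)² = 72
  (0 − -1)² + (6 − -6)² = 145
  (2 − -1)² + (6 − -6)² = 153
Minimum is attained by (5, 0), so q lies in its Voronoi cell.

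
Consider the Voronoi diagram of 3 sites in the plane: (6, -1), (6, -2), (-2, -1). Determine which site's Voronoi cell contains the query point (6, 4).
Nearest site = (6, -1)

The Voronoi cell of site s contains exactly those query points closer to s than to any other site. Compute squared distances from q = (6, 4) to each site:
  (6 − 6)² + (-1 − 4)² = 25
  (6 − 6)² + (-2 − 4)² = 36
  (-2 − 6)² + (-1 − 4)² = 89
Minimum is attained by (6, -1), so q lies in its Voronoi cell.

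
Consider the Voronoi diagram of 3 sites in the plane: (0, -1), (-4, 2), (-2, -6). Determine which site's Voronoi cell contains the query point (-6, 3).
Nearest site = (-4, 2)

The Voronoi cell of site s contains exactly those query points closer to s than to any other site. Compute squared distances from q = (-6, 3) to each site:
  (-4 − -6)² + (2 − 3)² = 5
  (0 − -6)² + (-1 − 3)² = 52
  (-2 − -6)² + (-6 − 3)² = 97
Minimum is attained by (-4, 2), so q lies in its Voronoi cell.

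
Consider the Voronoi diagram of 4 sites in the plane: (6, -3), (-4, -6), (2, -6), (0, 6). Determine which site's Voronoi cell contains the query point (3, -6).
Nearest site = (2, -6)

The Voronoi cell of site s contains exactly those query points closer to s than to any other site. Compute squared distances from q = (3, -6) to each site:
  (2 − 3)² + (-6 − -6)² = 1
  (6 − 3)² + (-3 − -6)² = 18
  (-4 − 3)² + (-6 − -6)² = 49
  (0 − 3)² + (6 − -6)² = 153
Minimum is attained by (2, -6), so q lies in its Voronoi cell.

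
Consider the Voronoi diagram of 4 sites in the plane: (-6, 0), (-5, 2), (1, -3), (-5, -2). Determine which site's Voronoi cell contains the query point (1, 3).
Nearest site = (1, -3)

The Voronoi cell of site s contains exactly those query points closer to s than to any other site. Compute squared distances from q = (1, 3) to each site:
  (1 − 1)² + (-3 − 3)² = 36
  (-5 − 1)² + (2 − 3)² = 37
  (-6 − 1)² + (0 − 3)² = 58
  (-5 − 1)² + (-2 − 3)² = 61
Minimum is attained by (1, -3), so q lies in its Voronoi cell.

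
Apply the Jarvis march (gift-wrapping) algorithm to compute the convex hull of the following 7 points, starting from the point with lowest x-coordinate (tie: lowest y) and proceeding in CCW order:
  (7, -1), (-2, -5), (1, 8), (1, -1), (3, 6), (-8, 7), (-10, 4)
Hull (CCW) = [(-10, 4), (-2, -5), (7, -1), (3, 6), (1, 8), (-8, 7)]

Jarvis march: at each step, from the current hull vertex p, select the next vertex q as the point such that every other point lies strictly to the left of (or on) the directed line p → q. (Equivalently: for every other point r, the cross product (q − p) × (r − p) ≥ 0.)
Starting point (lowest x, tie lowest y): (-10, 4). Wrap until returning to start. Resulting hull: (-10, 4), (-2, -5), (7, -1), (3, 6), (1, 8), (-8, 7).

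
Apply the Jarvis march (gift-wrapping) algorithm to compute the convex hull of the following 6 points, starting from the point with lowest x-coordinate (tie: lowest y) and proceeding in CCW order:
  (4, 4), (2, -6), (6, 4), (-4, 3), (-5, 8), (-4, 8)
Hull (CCW) = [(-5, 8), (-4, 3), (2, -6), (6, 4), (-4, 8)]

Jarvis march: at each step, from the current hull vertex p, select the next vertex q as the point such that every other point lies strictly to the left of (or on) the directed line p → q. (Equivalently: for every other point r, the cross product (q − p) × (r − p) ≥ 0.)
Starting point (lowest x, tie lowest y): (-5, 8). Wrap until returning to start. Resulting hull: (-5, 8), (-4, 3), (2, -6), (6, 4), (-4, 8).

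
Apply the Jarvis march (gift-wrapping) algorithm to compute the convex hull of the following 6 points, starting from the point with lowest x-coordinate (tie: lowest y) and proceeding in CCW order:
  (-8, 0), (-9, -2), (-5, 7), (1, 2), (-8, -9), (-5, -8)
Hull (CCW) = [(-9, -2), (-8, -9), (-5, -8), (1, 2), (-5, 7)]

Jarvis march: at each step, from the current hull vertex p, select the next vertex q as the point such that every other point lies strictly to the left of (or on) the directed line p → q. (Equivalently: for every other point r, the cross product (q − p) × (r − p) ≥ 0.)
Starting point (lowest x, tie lowest y): (-9, -2). Wrap until returning to start. Resulting hull: (-9, -2), (-8, -9), (-5, -8), (1, 2), (-5, 7).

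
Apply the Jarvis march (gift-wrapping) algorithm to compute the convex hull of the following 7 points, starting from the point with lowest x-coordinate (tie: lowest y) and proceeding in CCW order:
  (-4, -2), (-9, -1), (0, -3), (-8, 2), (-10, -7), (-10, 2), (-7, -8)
Hull (CCW) = [(-10, -7), (-7, -8), (0, -3), (-8, 2), (-10, 2)]

Jarvis march: at each step, from the current hull vertex p, select the next vertex q as the point such that every other point lies strictly to the left of (or on) the directed line p → q. (Equivalently: for every other point r, the cross product (q − p) × (r − p) ≥ 0.)
Starting point (lowest x, tie lowest y): (-10, -7). Wrap until returning to start. Resulting hull: (-10, -7), (-7, -8), (0, -3), (-8, 2), (-10, 2).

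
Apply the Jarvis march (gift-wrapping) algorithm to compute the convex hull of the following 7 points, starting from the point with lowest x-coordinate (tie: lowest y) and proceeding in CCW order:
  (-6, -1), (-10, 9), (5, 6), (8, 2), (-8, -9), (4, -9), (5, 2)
Hull (CCW) = [(-10, 9), (-8, -9), (4, -9), (8, 2), (5, 6)]

Jarvis march: at each step, from the current hull vertex p, select the next vertex q as the point such that every other point lies strictly to the left of (or on) the directed line p → q. (Equivalently: for every other point r, the cross product (q − p) × (r − p) ≥ 0.)
Starting point (lowest x, tie lowest y): (-10, 9). Wrap until returning to start. Resulting hull: (-10, 9), (-8, -9), (4, -9), (8, 2), (5, 6).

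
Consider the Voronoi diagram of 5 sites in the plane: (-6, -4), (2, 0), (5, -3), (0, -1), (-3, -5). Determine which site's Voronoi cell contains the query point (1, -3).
Nearest site = (0, -1)

The Voronoi cell of site s contains exactly those query points closer to s than to any other site. Compute squared distances from q = (1, -3) to each site:
  (0 − 1)² + (-1 − -3)² = 5
  (2 − 1)² + (0 − -3)² = 10
  (5 − 1)² + (-3 − -3)² = 16
  (-3 − 1)² + (-5 − -3)² = 20
  (-6 − 1)² + (-4 − -3)² = 50
Minimum is attained by (0, -1), so q lies in its Voronoi cell.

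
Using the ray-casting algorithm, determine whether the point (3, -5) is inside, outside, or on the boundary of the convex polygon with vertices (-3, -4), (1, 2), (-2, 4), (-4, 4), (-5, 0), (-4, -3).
The point (3, -5) lies strictly outside the polygon

Cast a horizontal ray to the right from the query point and count how many polygon edges it crosses (each edge strictly once or zero times, handled with the usual half-open convention). 
Parity of crossings → even ⇒ outside.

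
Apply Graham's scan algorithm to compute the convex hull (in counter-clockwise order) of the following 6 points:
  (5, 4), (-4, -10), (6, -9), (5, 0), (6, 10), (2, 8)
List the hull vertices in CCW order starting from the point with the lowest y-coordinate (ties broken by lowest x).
Hull (CCW) = [(-4, -10), (6, -9), (6, 10), (2, 8)]

Graham scan procedure:
  1. Find the pivot p₀ = point with lowest y (tie → lowest x): (-4, -10).
  2. Sort the remaining points by polar angle around p₀.
  3. Walk through sorted points, maintaining a stack; pop the top while the last three entries make a non-left turn (cross product ≤ 0).
  4. Final stack is the convex hull in CCW order: (-4, -10), (6, -9), (6, 10), (2, 8).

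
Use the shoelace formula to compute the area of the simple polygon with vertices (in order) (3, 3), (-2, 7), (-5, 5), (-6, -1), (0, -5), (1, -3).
Area = 67

Shoelace formula: Area = (1/2) |Σ_i (x_i · y_{i+1} − x_{i+1} · y_i)| (indices mod n). Compute each cross term:
  (3)(7) − (-2)(3) = 27
  (-2)(5) − (-5)(7) = 25
  (-5)(-1) − (-6)(5) = 35
  (-6)(-5) − (0)(-1) = 30
  (0)(-3) − (1)(-5) = 5
  (1)(3) − (3)(-3) = 12
Sum = 134, so (signed) Area = 134/2 = 67, |Area| = 67.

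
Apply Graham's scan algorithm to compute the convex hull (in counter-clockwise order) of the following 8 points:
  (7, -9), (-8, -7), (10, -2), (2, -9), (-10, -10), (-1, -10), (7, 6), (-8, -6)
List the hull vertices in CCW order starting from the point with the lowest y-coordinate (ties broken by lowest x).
Hull (CCW) = [(-10, -10), (-1, -10), (7, -9), (10, -2), (7, 6), (-8, -6)]

Graham scan procedure:
  1. Find the pivot p₀ = point with lowest y (tie → lowest x): (-10, -10).
  2. Sort the remaining points by polar angle around p₀.
  3. Walk through sorted points, maintaining a stack; pop the top while the last three entries make a non-left turn (cross product ≤ 0).
  4. Final stack is the convex hull in CCW order: (-10, -10), (-1, -10), (7, -9), (10, -2), (7, 6), (-8, -6).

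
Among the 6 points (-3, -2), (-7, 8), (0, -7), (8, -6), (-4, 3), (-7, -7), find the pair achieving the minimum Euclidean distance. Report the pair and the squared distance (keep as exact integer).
Pair = ((-3, -2), (-4, 3)); squared distance = 26

Compute all C(6, 2) = 15 pairwise squared distances (x_i − x_j)² + (y_i − y_j)². The minimum is 26, attained by the pair ((-3, -2), (-4, 3)).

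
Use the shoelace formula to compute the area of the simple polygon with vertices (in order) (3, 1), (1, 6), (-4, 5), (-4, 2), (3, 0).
Area = 55/2

Shoelace formula: Area = (1/2) |Σ_i (x_i · y_{i+1} − x_{i+1} · y_i)| (indices mod n). Compute each cross term:
  (3)(6) − (1)(1) = 17
  (1)(5) − (-4)(6) = 29
  (-4)(2) − (-4)(5) = 12
  (-4)(0) − (3)(2) = -6
  (3)(1) − (3)(0) = 3
Sum = 55, so (signed) Area = 55/2 = 55/2, |Area| = 55/2.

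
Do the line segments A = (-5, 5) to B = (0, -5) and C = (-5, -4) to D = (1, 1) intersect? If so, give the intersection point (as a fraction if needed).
Yes; intersection at (-31/17, -23/17) (t = 54/85 on AB, s = 9/17 on CD)

Parametrize AB as A + t(B − A) = (-5 + 5 t, 5 + -10 t) and CD as C + s(D − C) = (-5 + 6 s, -4 + 5 s). Solve the linear system for (t, s). Determinant = -85 ≠ 0, so a unique intersection of the containing lines exists. Solution: t = 54/85, s = 9/17 — both in [0, 1], so the segments cross. Intersection point: (-31/17, -23/17).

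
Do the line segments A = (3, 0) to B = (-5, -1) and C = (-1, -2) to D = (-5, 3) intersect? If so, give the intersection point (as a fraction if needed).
Yes; intersection at (-23/11, -7/11) (t = 7/11 on AB, s = 3/11 on CD)

Parametrize AB as A + t(B − A) = (3 + -8 t, 0 + -1 t) and CD as C + s(D − C) = (-1 + -4 s, -2 + 5 s). Solve the linear system for (t, s). Determinant = 44 ≠ 0, so a unique intersection of the containing lines exists. Solution: t = 7/11, s = 3/11 — both in [0, 1], so the segments cross. Intersection point: (-23/11, -7/11).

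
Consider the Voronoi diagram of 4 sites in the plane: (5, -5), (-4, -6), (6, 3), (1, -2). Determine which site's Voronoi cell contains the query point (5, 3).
Nearest site = (6, 3)

The Voronoi cell of site s contains exactly those query points closer to s than to any other site. Compute squared distances from q = (5, 3) to each site:
  (6 − 5)² + (3 − 3)² = 1
  (1 − 5)² + (-2 − 3)² = 41
  (5 − 5)² + (-5 − 3)² = 64
  (-4 − 5)² + (-6 − 3)² = 162
Minimum is attained by (6, 3), so q lies in its Voronoi cell.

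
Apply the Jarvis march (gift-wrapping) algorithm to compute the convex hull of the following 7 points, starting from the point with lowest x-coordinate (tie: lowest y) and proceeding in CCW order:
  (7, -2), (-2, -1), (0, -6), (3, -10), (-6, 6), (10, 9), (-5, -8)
Hull (CCW) = [(-6, 6), (-5, -8), (3, -10), (7, -2), (10, 9)]

Jarvis march: at each step, from the current hull vertex p, select the next vertex q as the point such that every other point lies strictly to the left of (or on) the directed line p → q. (Equivalently: for every other point r, the cross product (q − p) × (r − p) ≥ 0.)
Starting point (lowest x, tie lowest y): (-6, 6). Wrap until returning to start. Resulting hull: (-6, 6), (-5, -8), (3, -10), (7, -2), (10, 9).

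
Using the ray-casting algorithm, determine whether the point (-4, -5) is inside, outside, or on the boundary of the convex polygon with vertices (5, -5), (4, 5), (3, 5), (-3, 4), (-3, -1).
The point (-4, -5) lies strictly outside the polygon

Cast a horizontal ray to the right from the query point and count how many polygon edges it crosses (each edge strictly once or zero times, handled with the usual half-open convention). 
Parity of crossings → even ⇒ outside.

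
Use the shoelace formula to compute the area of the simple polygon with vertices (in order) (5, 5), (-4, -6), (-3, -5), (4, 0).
Area = 16

Shoelace formula: Area = (1/2) |Σ_i (x_i · y_{i+1} − x_{i+1} · y_i)| (indices mod n). Compute each cross term:
  (5)(-6) − (-4)(5) = -10
  (-4)(-5) − (-3)(-6) = 2
  (-3)(0) − (4)(-5) = 20
  (4)(5) − (5)(0) = 20
Sum = 32, so (signed) Area = 32/2 = 16, |Area| = 16.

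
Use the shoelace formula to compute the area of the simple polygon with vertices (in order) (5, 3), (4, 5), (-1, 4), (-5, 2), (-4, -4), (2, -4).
Area = 65

Shoelace formula: Area = (1/2) |Σ_i (x_i · y_{i+1} − x_{i+1} · y_i)| (indices mod n). Compute each cross term:
  (5)(5) − (4)(3) = 13
  (4)(4) − (-1)(5) = 21
  (-1)(2) − (-5)(4) = 18
  (-5)(-4) − (-4)(2) = 28
  (-4)(-4) − (2)(-4) = 24
  (2)(3) − (5)(-4) = 26
Sum = 130, so (signed) Area = 130/2 = 65, |Area| = 65.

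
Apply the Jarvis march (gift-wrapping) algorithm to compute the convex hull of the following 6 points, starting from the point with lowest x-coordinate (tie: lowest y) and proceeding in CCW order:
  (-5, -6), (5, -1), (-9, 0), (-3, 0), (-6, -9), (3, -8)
Hull (CCW) = [(-9, 0), (-6, -9), (3, -8), (5, -1), (-3, 0)]

Jarvis march: at each step, from the current hull vertex p, select the next vertex q as the point such that every other point lies strictly to the left of (or on) the directed line p → q. (Equivalently: for every other point r, the cross product (q − p) × (r − p) ≥ 0.)
Starting point (lowest x, tie lowest y): (-9, 0). Wrap until returning to start. Resulting hull: (-9, 0), (-6, -9), (3, -8), (5, -1), (-3, 0).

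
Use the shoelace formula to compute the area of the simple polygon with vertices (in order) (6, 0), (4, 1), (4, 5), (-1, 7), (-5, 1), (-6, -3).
Area = 64

Shoelace formula: Area = (1/2) |Σ_i (x_i · y_{i+1} − x_{i+1} · y_i)| (indices mod n). Compute each cross term:
  (6)(1) − (4)(0) = 6
  (4)(5) − (4)(1) = 16
  (4)(7) − (-1)(5) = 33
  (-1)(1) − (-5)(7) = 34
  (-5)(-3) − (-6)(1) = 21
  (-6)(0) − (6)(-3) = 18
Sum = 128, so (signed) Area = 128/2 = 64, |Area| = 64.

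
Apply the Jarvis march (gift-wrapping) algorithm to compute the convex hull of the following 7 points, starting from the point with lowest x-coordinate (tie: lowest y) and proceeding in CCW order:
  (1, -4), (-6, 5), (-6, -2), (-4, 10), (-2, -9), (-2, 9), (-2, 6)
Hull (CCW) = [(-6, -2), (-2, -9), (1, -4), (-2, 9), (-4, 10), (-6, 5)]

Jarvis march: at each step, from the current hull vertex p, select the next vertex q as the point such that every other point lies strictly to the left of (or on) the directed line p → q. (Equivalently: for every other point r, the cross product (q − p) × (r − p) ≥ 0.)
Starting point (lowest x, tie lowest y): (-6, -2). Wrap until returning to start. Resulting hull: (-6, -2), (-2, -9), (1, -4), (-2, 9), (-4, 10), (-6, 5).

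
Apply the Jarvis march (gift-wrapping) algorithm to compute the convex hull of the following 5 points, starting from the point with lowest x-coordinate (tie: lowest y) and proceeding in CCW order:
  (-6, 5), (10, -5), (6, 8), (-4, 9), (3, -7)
Hull (CCW) = [(-6, 5), (3, -7), (10, -5), (6, 8), (-4, 9)]

Jarvis march: at each step, from the current hull vertex p, select the next vertex q as the point such that every other point lies strictly to the left of (or on) the directed line p → q. (Equivalently: for every other point r, the cross product (q − p) × (r − p) ≥ 0.)
Starting point (lowest x, tie lowest y): (-6, 5). Wrap until returning to start. Resulting hull: (-6, 5), (3, -7), (10, -5), (6, 8), (-4, 9).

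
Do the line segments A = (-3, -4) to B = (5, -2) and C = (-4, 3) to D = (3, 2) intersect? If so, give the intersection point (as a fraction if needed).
No (intersection of containing lines falls outside at least one segment)

Parametrize and solve: t = 24/11, s = 29/11. At least one of these is outside [0, 1], so the segments do not intersect.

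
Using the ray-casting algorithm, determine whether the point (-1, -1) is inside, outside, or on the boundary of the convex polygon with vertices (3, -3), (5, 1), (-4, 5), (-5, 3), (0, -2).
The point (-1, -1) lies on the polygon boundary

Boundary check: the query satisfies the collinearity and bounding-box conditions for some polygon edge, so it lies exactly on the boundary.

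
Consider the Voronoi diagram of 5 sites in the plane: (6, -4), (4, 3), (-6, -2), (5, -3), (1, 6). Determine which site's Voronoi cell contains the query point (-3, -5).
Nearest site = (-6, -2)

The Voronoi cell of site s contains exactly those query points closer to s than to any other site. Compute squared distances from q = (-3, -5) to each site:
  (-6 − -3)² + (-2 − -5)² = 18
  (5 − -3)² + (-3 − -5)² = 68
  (6 − -3)² + (-4 − -5)² = 82
  (4 − -3)² + (3 − -5)² = 113
  (1 − -3)² + (6 − -5)² = 137
Minimum is attained by (-6, -2), so q lies in its Voronoi cell.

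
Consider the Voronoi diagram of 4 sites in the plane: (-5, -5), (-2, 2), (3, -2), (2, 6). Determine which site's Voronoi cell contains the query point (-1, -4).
Nearest site = (-5, -5)

The Voronoi cell of site s contains exactly those query points closer to s than to any other site. Compute squared distances from q = (-1, -4) to each site:
  (-5 − -1)² + (-5 − -4)² = 17
  (3 − -1)² + (-2 − -4)² = 20
  (-2 − -1)² + (2 − -4)² = 37
  (2 − -1)² + (6 − -4)² = 109
Minimum is attained by (-5, -5), so q lies in its Voronoi cell.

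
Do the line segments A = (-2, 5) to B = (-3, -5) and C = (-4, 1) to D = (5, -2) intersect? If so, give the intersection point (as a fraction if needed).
Yes; intersection at (-76/31, 15/31) (t = 14/31 on AB, s = 16/93 on CD)

Parametrize AB as A + t(B − A) = (-2 + -1 t, 5 + -10 t) and CD as C + s(D − C) = (-4 + 9 s, 1 + -3 s). Solve the linear system for (t, s). Determinant = -93 ≠ 0, so a unique intersection of the containing lines exists. Solution: t = 14/31, s = 16/93 — both in [0, 1], so the segments cross. Intersection point: (-76/31, 15/31).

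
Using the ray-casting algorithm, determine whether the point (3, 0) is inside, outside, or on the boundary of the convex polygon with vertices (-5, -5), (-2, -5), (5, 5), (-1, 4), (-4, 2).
The point (3, 0) lies strictly outside the polygon

Cast a horizontal ray to the right from the query point and count how many polygon edges it crosses (each edge strictly once or zero times, handled with the usual half-open convention). 
Parity of crossings → even ⇒ outside.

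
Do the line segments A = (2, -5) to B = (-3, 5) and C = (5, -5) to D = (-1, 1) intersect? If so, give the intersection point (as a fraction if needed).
Yes; intersection at (-1, 1) (t = 3/5 on AB, s = 1 on CD)

Parametrize AB as A + t(B − A) = (2 + -5 t, -5 + 10 t) and CD as C + s(D − C) = (5 + -6 s, -5 + 6 s). Solve the linear system for (t, s). Determinant = -30 ≠ 0, so a unique intersection of the containing lines exists. Solution: t = 3/5, s = 1 — both in [0, 1], so the segments cross. Intersection point: (-1, 1).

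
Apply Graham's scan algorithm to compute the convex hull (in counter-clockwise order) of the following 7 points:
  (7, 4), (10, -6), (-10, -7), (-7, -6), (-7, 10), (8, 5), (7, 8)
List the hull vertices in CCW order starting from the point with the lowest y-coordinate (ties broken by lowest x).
Hull (CCW) = [(-10, -7), (10, -6), (8, 5), (7, 8), (-7, 10)]

Graham scan procedure:
  1. Find the pivot p₀ = point with lowest y (tie → lowest x): (-10, -7).
  2. Sort the remaining points by polar angle around p₀.
  3. Walk through sorted points, maintaining a stack; pop the top while the last three entries make a non-left turn (cross product ≤ 0).
  4. Final stack is the convex hull in CCW order: (-10, -7), (10, -6), (8, 5), (7, 8), (-7, 10).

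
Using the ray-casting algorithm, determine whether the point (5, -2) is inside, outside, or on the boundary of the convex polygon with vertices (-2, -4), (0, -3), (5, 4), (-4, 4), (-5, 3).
The point (5, -2) lies strictly outside the polygon

Cast a horizontal ray to the right from the query point and count how many polygon edges it crosses (each edge strictly once or zero times, handled with the usual half-open convention). 
Parity of crossings → even ⇒ outside.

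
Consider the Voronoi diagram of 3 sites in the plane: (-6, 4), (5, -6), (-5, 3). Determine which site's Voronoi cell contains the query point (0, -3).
Nearest site = (5, -6)

The Voronoi cell of site s contains exactly those query points closer to s than to any other site. Compute squared distances from q = (0, -3) to each site:
  (5 − 0)² + (-6 − -3)² = 34
  (-5 − 0)² + (3 − -3)² = 61
  (-6 − 0)² + (4 − -3)² = 85
Minimum is attained by (5, -6), so q lies in its Voronoi cell.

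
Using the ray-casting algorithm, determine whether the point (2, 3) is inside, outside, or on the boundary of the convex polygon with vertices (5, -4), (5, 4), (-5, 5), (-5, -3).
The point (2, 3) lies strictly inside the polygon

Cast a horizontal ray to the right from the query point and count how many polygon edges it crosses (each edge strictly once or zero times, handled with the usual half-open convention). 
Parity of crossings → odd ⇒ inside.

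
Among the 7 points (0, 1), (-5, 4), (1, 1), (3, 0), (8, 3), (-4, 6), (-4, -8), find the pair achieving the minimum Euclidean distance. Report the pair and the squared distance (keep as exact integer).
Pair = ((0, 1), (1, 1)); squared distance = 1

Compute all C(7, 2) = 21 pairwise squared distances (x_i − x_j)² + (y_i − y_j)². The minimum is 1, attained by the pair ((0, 1), (1, 1)).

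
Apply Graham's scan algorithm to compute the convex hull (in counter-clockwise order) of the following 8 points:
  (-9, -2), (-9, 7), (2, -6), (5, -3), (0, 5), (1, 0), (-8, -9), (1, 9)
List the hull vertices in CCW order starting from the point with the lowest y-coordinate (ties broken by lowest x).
Hull (CCW) = [(-8, -9), (2, -6), (5, -3), (1, 9), (-9, 7), (-9, -2)]

Graham scan procedure:
  1. Find the pivot p₀ = point with lowest y (tie → lowest x): (-8, -9).
  2. Sort the remaining points by polar angle around p₀.
  3. Walk through sorted points, maintaining a stack; pop the top while the last three entries make a non-left turn (cross product ≤ 0).
  4. Final stack is the convex hull in CCW order: (-8, -9), (2, -6), (5, -3), (1, 9), (-9, 7), (-9, -2).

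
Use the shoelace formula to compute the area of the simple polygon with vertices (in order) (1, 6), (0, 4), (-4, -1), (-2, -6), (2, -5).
Area = 81/2

Shoelace formula: Area = (1/2) |Σ_i (x_i · y_{i+1} − x_{i+1} · y_i)| (indices mod n). Compute each cross term:
  (1)(4) − (0)(6) = 4
  (0)(-1) − (-4)(4) = 16
  (-4)(-6) − (-2)(-1) = 22
  (-2)(-5) − (2)(-6) = 22
  (2)(6) − (1)(-5) = 17
Sum = 81, so (signed) Area = 81/2 = 81/2, |Area| = 81/2.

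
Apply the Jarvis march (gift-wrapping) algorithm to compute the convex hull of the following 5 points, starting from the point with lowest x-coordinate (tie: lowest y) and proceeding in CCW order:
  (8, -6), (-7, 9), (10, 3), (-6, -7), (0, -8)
Hull (CCW) = [(-7, 9), (-6, -7), (0, -8), (8, -6), (10, 3)]

Jarvis march: at each step, from the current hull vertex p, select the next vertex q as the point such that every other point lies strictly to the left of (or on) the directed line p → q. (Equivalently: for every other point r, the cross product (q − p) × (r − p) ≥ 0.)
Starting point (lowest x, tie lowest y): (-7, 9). Wrap until returning to start. Resulting hull: (-7, 9), (-6, -7), (0, -8), (8, -6), (10, 3).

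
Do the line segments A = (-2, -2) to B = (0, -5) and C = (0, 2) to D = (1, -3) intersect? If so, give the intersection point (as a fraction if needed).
No (intersection of containing lines falls outside at least one segment)

Parametrize and solve: t = 2, s = 2. At least one of these is outside [0, 1], so the segments do not intersect.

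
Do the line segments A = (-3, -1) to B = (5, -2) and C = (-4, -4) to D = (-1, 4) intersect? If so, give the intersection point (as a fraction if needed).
Yes; intersection at (-193/67, -68/67) (t = 1/67 on AB, s = 25/67 on CD)

Parametrize AB as A + t(B − A) = (-3 + 8 t, -1 + -1 t) and CD as C + s(D − C) = (-4 + 3 s, -4 + 8 s). Solve the linear system for (t, s). Determinant = -67 ≠ 0, so a unique intersection of the containing lines exists. Solution: t = 1/67, s = 25/67 — both in [0, 1], so the segments cross. Intersection point: (-193/67, -68/67).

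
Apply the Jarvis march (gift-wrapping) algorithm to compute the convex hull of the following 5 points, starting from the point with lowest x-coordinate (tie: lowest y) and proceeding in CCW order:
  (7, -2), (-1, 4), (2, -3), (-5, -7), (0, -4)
Hull (CCW) = [(-5, -7), (7, -2), (-1, 4)]

Jarvis march: at each step, from the current hull vertex p, select the next vertex q as the point such that every other point lies strictly to the left of (or on) the directed line p → q. (Equivalently: for every other point r, the cross product (q − p) × (r − p) ≥ 0.)
Starting point (lowest x, tie lowest y): (-5, -7). Wrap until returning to start. Resulting hull: (-5, -7), (7, -2), (-1, 4).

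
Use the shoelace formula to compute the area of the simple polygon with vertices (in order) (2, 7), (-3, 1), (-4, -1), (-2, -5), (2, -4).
Area = 44

Shoelace formula: Area = (1/2) |Σ_i (x_i · y_{i+1} − x_{i+1} · y_i)| (indices mod n). Compute each cross term:
  (2)(1) − (-3)(7) = 23
  (-3)(-1) − (-4)(1) = 7
  (-4)(-5) − (-2)(-1) = 18
  (-2)(-4) − (2)(-5) = 18
  (2)(7) − (2)(-4) = 22
Sum = 88, so (signed) Area = 88/2 = 44, |Area| = 44.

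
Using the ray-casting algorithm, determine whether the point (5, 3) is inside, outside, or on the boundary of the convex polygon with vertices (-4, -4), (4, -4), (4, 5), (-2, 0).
The point (5, 3) lies strictly outside the polygon

Cast a horizontal ray to the right from the query point and count how many polygon edges it crosses (each edge strictly once or zero times, handled with the usual half-open convention). 
Parity of crossings → even ⇒ outside.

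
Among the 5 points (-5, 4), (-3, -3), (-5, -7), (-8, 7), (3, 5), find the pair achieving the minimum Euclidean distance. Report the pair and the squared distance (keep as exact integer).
Pair = ((-5, 4), (-8, 7)); squared distance = 18

Compute all C(5, 2) = 10 pairwise squared distances (x_i − x_j)² + (y_i − y_j)². The minimum is 18, attained by the pair ((-5, 4), (-8, 7)).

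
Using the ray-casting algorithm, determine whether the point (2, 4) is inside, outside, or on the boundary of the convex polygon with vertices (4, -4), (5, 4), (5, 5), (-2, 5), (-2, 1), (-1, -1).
The point (2, 4) lies strictly inside the polygon

Cast a horizontal ray to the right from the query point and count how many polygon edges it crosses (each edge strictly once or zero times, handled with the usual half-open convention). 
Parity of crossings → odd ⇒ inside.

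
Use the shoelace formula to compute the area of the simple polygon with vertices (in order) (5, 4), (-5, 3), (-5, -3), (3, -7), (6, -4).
Area = 183/2

Shoelace formula: Area = (1/2) |Σ_i (x_i · y_{i+1} − x_{i+1} · y_i)| (indices mod n). Compute each cross term:
  (5)(3) − (-5)(4) = 35
  (-5)(-3) − (-5)(3) = 30
  (-5)(-7) − (3)(-3) = 44
  (3)(-4) − (6)(-7) = 30
  (6)(4) − (5)(-4) = 44
Sum = 183, so (signed) Area = 183/2 = 183/2, |Area| = 183/2.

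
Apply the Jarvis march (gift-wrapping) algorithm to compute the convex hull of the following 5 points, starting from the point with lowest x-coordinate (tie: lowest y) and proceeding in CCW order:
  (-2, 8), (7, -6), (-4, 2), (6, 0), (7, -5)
Hull (CCW) = [(-4, 2), (7, -6), (7, -5), (6, 0), (-2, 8)]

Jarvis march: at each step, from the current hull vertex p, select the next vertex q as the point such that every other point lies strictly to the left of (or on) the directed line p → q. (Equivalently: for every other point r, the cross product (q − p) × (r − p) ≥ 0.)
Starting point (lowest x, tie lowest y): (-4, 2). Wrap until returning to start. Resulting hull: (-4, 2), (7, -6), (7, -5), (6, 0), (-2, 8).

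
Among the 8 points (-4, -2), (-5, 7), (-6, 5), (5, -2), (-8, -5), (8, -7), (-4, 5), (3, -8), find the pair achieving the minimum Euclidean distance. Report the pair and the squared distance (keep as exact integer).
Pair = ((-6, 5), (-4, 5)); squared distance = 4

Compute all C(8, 2) = 28 pairwise squared distances (x_i − x_j)² + (y_i − y_j)². The minimum is 4, attained by the pair ((-6, 5), (-4, 5)).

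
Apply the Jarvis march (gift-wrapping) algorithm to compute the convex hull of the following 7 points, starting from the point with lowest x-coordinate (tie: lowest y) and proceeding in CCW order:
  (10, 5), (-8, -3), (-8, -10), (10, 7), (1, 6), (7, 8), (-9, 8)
Hull (CCW) = [(-9, 8), (-8, -10), (10, 5), (10, 7), (7, 8)]

Jarvis march: at each step, from the current hull vertex p, select the next vertex q as the point such that every other point lies strictly to the left of (or on) the directed line p → q. (Equivalently: for every other point r, the cross product (q − p) × (r − p) ≥ 0.)
Starting point (lowest x, tie lowest y): (-9, 8). Wrap until returning to start. Resulting hull: (-9, 8), (-8, -10), (10, 5), (10, 7), (7, 8).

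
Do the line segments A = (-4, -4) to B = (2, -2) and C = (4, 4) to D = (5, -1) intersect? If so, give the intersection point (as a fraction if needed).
No (intersection of containing lines falls outside at least one segment)

Parametrize and solve: t = 3/2, s = 1. At least one of these is outside [0, 1], so the segments do not intersect.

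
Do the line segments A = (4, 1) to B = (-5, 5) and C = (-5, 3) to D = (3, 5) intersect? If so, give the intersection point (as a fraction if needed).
Yes; intersection at (-53/25, 93/25) (t = 17/25 on AB, s = 9/25 on CD)

Parametrize AB as A + t(B − A) = (4 + -9 t, 1 + 4 t) and CD as C + s(D − C) = (-5 + 8 s, 3 + 2 s). Solve the linear system for (t, s). Determinant = 50 ≠ 0, so a unique intersection of the containing lines exists. Solution: t = 17/25, s = 9/25 — both in [0, 1], so the segments cross. Intersection point: (-53/25, 93/25).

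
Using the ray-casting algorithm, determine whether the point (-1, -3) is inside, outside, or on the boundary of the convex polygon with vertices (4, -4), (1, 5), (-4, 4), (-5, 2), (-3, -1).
The point (-1, -3) lies strictly outside the polygon

Cast a horizontal ray to the right from the query point and count how many polygon edges it crosses (each edge strictly once or zero times, handled with the usual half-open convention). 
Parity of crossings → even ⇒ outside.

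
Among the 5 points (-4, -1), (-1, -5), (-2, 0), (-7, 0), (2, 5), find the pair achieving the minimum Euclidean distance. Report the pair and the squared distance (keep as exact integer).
Pair = ((-4, -1), (-2, 0)); squared distance = 5

Compute all C(5, 2) = 10 pairwise squared distances (x_i − x_j)² + (y_i − y_j)². The minimum is 5, attained by the pair ((-4, -1), (-2, 0)).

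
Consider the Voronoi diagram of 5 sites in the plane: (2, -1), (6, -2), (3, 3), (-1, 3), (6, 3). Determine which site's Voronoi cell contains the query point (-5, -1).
Nearest site = (-1, 3)

The Voronoi cell of site s contains exactly those query points closer to s than to any other site. Compute squared distances from q = (-5, -1) to each site:
  (-1 − -5)² + (3 − -1)² = 32
  (2 − -5)² + (-1 − -1)² = 49
  (3 − -5)² + (3 − -1)² = 80
  (6 − -5)² + (-2 − -1)² = 122
  (6 − -5)² + (3 − -1)² = 137
Minimum is attained by (-1, 3), so q lies in its Voronoi cell.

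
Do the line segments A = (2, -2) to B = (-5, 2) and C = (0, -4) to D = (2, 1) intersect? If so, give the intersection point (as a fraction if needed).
Yes; intersection at (44/43, -62/43) (t = 6/43 on AB, s = 22/43 on CD)

Parametrize AB as A + t(B − A) = (2 + -7 t, -2 + 4 t) and CD as C + s(D − C) = (0 + 2 s, -4 + 5 s). Solve the linear system for (t, s). Determinant = 43 ≠ 0, so a unique intersection of the containing lines exists. Solution: t = 6/43, s = 22/43 — both in [0, 1], so the segments cross. Intersection point: (44/43, -62/43).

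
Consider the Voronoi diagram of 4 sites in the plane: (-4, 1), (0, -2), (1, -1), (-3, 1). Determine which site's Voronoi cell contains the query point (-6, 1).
Nearest site = (-4, 1)

The Voronoi cell of site s contains exactly those query points closer to s than to any other site. Compute squared distances from q = (-6, 1) to each site:
  (-4 − -6)² + (1 − 1)² = 4
  (-3 − -6)² + (1 − 1)² = 9
  (0 − -6)² + (-2 − 1)² = 45
  (1 − -6)² + (-1 − 1)² = 53
Minimum is attained by (-4, 1), so q lies in its Voronoi cell.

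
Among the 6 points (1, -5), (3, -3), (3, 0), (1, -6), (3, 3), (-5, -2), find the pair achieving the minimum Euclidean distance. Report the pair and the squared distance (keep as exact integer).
Pair = ((1, -5), (1, -6)); squared distance = 1

Compute all C(6, 2) = 15 pairwise squared distances (x_i − x_j)² + (y_i − y_j)². The minimum is 1, attained by the pair ((1, -5), (1, -6)).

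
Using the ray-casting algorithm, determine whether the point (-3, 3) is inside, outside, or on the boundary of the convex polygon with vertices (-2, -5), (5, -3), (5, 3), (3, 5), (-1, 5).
The point (-3, 3) lies strictly outside the polygon

Cast a horizontal ray to the right from the query point and count how many polygon edges it crosses (each edge strictly once or zero times, handled with the usual half-open convention). 
Parity of crossings → even ⇒ outside.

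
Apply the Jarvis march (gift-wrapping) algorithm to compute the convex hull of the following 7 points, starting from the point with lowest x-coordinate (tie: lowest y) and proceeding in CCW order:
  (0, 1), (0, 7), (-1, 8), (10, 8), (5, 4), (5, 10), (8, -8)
Hull (CCW) = [(-1, 8), (0, 1), (8, -8), (10, 8), (5, 10)]

Jarvis march: at each step, from the current hull vertex p, select the next vertex q as the point such that every other point lies strictly to the left of (or on) the directed line p → q. (Equivalently: for every other point r, the cross product (q − p) × (r − p) ≥ 0.)
Starting point (lowest x, tie lowest y): (-1, 8). Wrap until returning to start. Resulting hull: (-1, 8), (0, 1), (8, -8), (10, 8), (5, 10).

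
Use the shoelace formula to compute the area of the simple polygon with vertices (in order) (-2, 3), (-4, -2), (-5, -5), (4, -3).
Area = 67/2

Shoelace formula: Area = (1/2) |Σ_i (x_i · y_{i+1} − x_{i+1} · y_i)| (indices mod n). Compute each cross term:
  (-2)(-2) − (-4)(3) = 16
  (-4)(-5) − (-5)(-2) = 10
  (-5)(-3) − (4)(-5) = 35
  (4)(3) − (-2)(-3) = 6
Sum = 67, so (signed) Area = 67/2 = 67/2, |Area| = 67/2.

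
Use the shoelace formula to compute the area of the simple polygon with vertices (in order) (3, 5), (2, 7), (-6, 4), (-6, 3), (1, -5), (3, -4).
Area = 66

Shoelace formula: Area = (1/2) |Σ_i (x_i · y_{i+1} − x_{i+1} · y_i)| (indices mod n). Compute each cross term:
  (3)(7) − (2)(5) = 11
  (2)(4) − (-6)(7) = 50
  (-6)(3) − (-6)(4) = 6
  (-6)(-5) − (1)(3) = 27
  (1)(-4) − (3)(-5) = 11
  (3)(5) − (3)(-4) = 27
Sum = 132, so (signed) Area = 132/2 = 66, |Area| = 66.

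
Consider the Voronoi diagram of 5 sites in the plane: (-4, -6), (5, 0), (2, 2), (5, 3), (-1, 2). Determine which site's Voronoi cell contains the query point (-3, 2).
Nearest site = (-1, 2)

The Voronoi cell of site s contains exactly those query points closer to s than to any other site. Compute squared distances from q = (-3, 2) to each site:
  (-1 − -3)² + (2 − 2)² = 4
  (2 − -3)² + (2 − 2)² = 25
  (-4 − -3)² + (-6 − 2)² = 65
  (5 − -3)² + (3 − 2)² = 65
  (5 − -3)² + (0 − 2)² = 68
Minimum is attained by (-1, 2), so q lies in its Voronoi cell.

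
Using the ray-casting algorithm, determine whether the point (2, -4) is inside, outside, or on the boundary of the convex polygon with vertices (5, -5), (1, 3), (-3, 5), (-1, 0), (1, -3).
The point (2, -4) lies strictly outside the polygon

Cast a horizontal ray to the right from the query point and count how many polygon edges it crosses (each edge strictly once or zero times, handled with the usual half-open convention). 
Parity of crossings → even ⇒ outside.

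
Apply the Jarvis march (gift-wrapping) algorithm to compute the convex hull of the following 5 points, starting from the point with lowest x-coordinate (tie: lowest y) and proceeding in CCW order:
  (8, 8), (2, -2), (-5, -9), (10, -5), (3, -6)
Hull (CCW) = [(-5, -9), (10, -5), (8, 8)]

Jarvis march: at each step, from the current hull vertex p, select the next vertex q as the point such that every other point lies strictly to the left of (or on) the directed line p → q. (Equivalently: for every other point r, the cross product (q − p) × (r − p) ≥ 0.)
Starting point (lowest x, tie lowest y): (-5, -9). Wrap until returning to start. Resulting hull: (-5, -9), (10, -5), (8, 8).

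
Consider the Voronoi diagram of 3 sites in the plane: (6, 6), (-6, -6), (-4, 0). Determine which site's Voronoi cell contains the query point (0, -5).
Nearest site = (-6, -6)

The Voronoi cell of site s contains exactly those query points closer to s than to any other site. Compute squared distances from q = (0, -5) to each site:
  (-6 − 0)² + (-6 − -5)² = 37
  (-4 − 0)² + (0 − -5)² = 41
  (6 − 0)² + (6 − -5)² = 157
Minimum is attained by (-6, -6), so q lies in its Voronoi cell.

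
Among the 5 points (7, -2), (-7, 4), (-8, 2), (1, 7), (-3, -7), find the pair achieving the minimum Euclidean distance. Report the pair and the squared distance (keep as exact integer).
Pair = ((-7, 4), (-8, 2)); squared distance = 5

Compute all C(5, 2) = 10 pairwise squared distances (x_i − x_j)² + (y_i − y_j)². The minimum is 5, attained by the pair ((-7, 4), (-8, 2)).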